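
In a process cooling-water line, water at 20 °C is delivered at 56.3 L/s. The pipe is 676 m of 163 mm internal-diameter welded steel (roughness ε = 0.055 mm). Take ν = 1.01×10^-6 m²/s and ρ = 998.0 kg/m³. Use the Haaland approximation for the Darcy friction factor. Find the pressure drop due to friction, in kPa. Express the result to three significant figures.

Δp ≈ 250 kPa

V = 4Q/(πD²) = 4·0.0563/(π·0.163²) = 2.698 m/s
Re = VD/ν = 2.698·0.163/1.01×10^-6 = 4.35×10^5 → turbulent
ε/D = 0.055/163 = 3.37×10^-4
Haaland: f = 0.01659
h_f = f(L/D)V²/(2g) = 0.01659·(676/0.163)·2.698²/(2·9.81) = 25.53 m
Δp = ρg·h_f = 998.0·9.81·25.53 = 249.9 kPa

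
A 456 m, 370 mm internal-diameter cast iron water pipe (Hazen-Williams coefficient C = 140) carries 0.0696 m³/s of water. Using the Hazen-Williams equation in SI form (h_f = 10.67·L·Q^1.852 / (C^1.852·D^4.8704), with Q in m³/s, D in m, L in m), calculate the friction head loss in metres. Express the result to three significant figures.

h_f ≈ 0.470 m

h_f = 10.67·456·0.0696^1.852 / (140^1.852·0.370^4.8704) = 0.4699 m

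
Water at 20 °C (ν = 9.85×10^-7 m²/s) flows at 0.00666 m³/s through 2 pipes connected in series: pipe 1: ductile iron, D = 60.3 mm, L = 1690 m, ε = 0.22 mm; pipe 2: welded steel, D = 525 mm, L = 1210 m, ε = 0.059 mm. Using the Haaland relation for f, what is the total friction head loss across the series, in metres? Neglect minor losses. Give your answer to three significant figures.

Pipe 1: V = 2.332 m/s, Re = 1.43×10^5, ε/D = 0.00365, f = 0.02846, h_1 = f(L/D)V²/2g = 221.1 m
Pipe 2: V = 0.03077 m/s, Re = 1.64×10^4, ε/D = 1.12×10^-4, f = 0.02724, h_2 = f(L/D)V²/2g = 0.003029 m
Series → Q common, losses add: H = Σh = 221.1 m

H ≈ 221 m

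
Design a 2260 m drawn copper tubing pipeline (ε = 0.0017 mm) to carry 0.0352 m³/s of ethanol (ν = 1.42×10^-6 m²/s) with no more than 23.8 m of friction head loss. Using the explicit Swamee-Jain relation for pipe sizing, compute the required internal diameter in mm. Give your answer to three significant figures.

Swamee-Jain (Type III): D = 0.66·[ε^1.25·(LQ²/(gh_f))^4.75 + ν·Q^9.4·(L/(gh_f))^5.2]^0.04
LQ²/(gh_f) = 0.01199; L/(gh_f) = 9.680
Term 1 = ε^1.25·(…)^4.75 = 4.60×10^-17; Term 2 = ν·Q^9.4·(…)^5.2 = 4.13×10^-15
D = 0.66·(4.60×10^-17 + 4.13×10^-15)^0.04 = 0.1755 m = 176 mm
Check: V = 1.45 m/s, Re = 1.80×10^5, f = 0.01594, h_f = 22.1 m ≈ 23.8 m ✓

D ≈ 176 mm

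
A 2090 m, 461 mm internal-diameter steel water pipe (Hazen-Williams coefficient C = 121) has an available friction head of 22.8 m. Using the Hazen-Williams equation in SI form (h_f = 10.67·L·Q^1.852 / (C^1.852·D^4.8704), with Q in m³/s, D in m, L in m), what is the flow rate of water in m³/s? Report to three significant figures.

Q ≈ 0.383 m³/s

Rearranging: Q = [h_f·C^1.852·D^4.8704 / (10.67·L)]^(1/1.852)
Q = [22.8·121^1.852·0.461^4.8704 / (10.67·2090)]^0.540 = 0.3835 m³/s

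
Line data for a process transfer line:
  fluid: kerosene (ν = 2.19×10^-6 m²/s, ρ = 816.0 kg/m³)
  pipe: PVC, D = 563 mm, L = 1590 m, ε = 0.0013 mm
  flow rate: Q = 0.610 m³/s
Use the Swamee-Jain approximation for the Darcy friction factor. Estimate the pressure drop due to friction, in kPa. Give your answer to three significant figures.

Δp ≈ 87.2 kPa

V = 4Q/(πD²) = 4·0.610/(π·0.563²) = 2.450 m/s
Re = VD/ν = 2.450·0.563/2.19×10^-6 = 6.30×10^5 → turbulent
ε/D = 0.0013/563 = 2.31×10^-6
Swamee-Jain: f = 0.01261
h_f = f(L/D)V²/(2g) = 0.01261·(1590/0.563)·2.450²/(2·9.81) = 10.90 m
Δp = ρg·h_f = 816.0·9.81·10.90 = 87.23 kPa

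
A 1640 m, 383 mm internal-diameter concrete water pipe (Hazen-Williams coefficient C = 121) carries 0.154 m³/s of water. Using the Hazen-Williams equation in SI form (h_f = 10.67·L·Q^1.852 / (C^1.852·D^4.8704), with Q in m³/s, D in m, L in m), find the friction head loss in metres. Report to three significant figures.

h_f = 10.67·1640·0.154^1.852 / (121^1.852·0.383^4.8704) = 8.146 m

h_f ≈ 8.15 m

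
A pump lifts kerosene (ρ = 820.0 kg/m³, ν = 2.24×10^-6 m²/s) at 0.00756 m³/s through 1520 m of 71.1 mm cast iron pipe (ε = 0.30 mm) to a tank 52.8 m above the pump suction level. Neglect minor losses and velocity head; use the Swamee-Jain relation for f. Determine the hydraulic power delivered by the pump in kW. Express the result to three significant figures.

V = 4Q/(πD²) = 1.904 m/s; Re = 6.04×10^4; ε/D = 0.00422; f = 0.03087
h_f = f(L/D)V²/2g = 121.9 m
Total head H = z + h_f = 52.8 + 121.9 = 174.7 m
P_hyd = ρgQH = 820.0·9.81·0.00756·174.7 = 10.63 kW

P_hyd ≈ 10.6 kW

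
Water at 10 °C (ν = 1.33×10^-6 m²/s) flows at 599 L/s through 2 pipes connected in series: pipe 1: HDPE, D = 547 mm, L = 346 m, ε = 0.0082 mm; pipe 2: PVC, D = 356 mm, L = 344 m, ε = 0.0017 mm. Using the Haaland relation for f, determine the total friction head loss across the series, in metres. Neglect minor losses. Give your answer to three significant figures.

Pipe 1: V = 2.549 m/s, Re = 1.05×10^6, ε/D = 1.50×10^-5, f = 0.01178, h_1 = f(L/D)V²/2g = 2.468 m
Pipe 2: V = 6.018 m/s, Re = 1.61×10^6, ε/D = 4.78×10^-6, f = 0.01082, h_2 = f(L/D)V²/2g = 19.31 m
Series → Q common, losses add: H = Σh = 21.77 m

H ≈ 21.8 m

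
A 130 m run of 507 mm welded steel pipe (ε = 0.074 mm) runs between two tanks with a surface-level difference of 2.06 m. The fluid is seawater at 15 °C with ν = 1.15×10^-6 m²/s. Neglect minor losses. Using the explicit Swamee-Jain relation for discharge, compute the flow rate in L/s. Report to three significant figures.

Swamee-Jain (Type II): Q = -0.965·√(gD⁵h_f/L)·ln[ε/(3.7D) + √(3.17ν²L/(gD³h_f))]
√(gD⁵h_f/L) = √(9.81·0.507⁵·2.06/130) = 0.07216
ε/(3.7D) = 3.94×10^-5; √(3.17ν²L/(gD³h_f)) = 1.44×10^-5
Q = -0.965·0.07216·ln(5.383×10^-5) = 0.6845 m³/s
Check: V = 3.39 m/s, Re = 1.49×10^6, f = 0.01380, h_f = 2.07 m ≈ 2.06 m ✓

Q ≈ 685 L/s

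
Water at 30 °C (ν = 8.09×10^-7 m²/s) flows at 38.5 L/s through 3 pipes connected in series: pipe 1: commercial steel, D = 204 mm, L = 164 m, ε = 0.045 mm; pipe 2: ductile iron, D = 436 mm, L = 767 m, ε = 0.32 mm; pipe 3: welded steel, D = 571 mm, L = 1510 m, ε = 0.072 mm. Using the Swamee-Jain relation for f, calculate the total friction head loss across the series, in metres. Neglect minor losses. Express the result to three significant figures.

Pipe 1: V = 1.178 m/s, Re = 2.97×10^5, ε/D = 2.21×10^-4, f = 0.01649, h_1 = f(L/D)V²/2g = 0.9375 m
Pipe 2: V = 0.2579 m/s, Re = 1.39×10^5, ε/D = 7.34×10^-4, f = 0.02068, h_2 = f(L/D)V²/2g = 0.1233 m
Pipe 3: V = 0.1503 m/s, Re = 1.06×10^5, ε/D = 1.26×10^-4, f = 0.01840, h_3 = f(L/D)V²/2g = 0.05607 m
Series → Q common, losses add: H = Σh = 1.117 m

H ≈ 1.12 m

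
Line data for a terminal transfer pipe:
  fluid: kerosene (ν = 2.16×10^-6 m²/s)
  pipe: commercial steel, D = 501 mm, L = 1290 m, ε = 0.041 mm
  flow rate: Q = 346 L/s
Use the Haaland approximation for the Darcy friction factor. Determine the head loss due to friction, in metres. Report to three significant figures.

V = 4Q/(πD²) = 4·0.346/(π·0.501²) = 1.755 m/s
Re = VD/ν = 1.755·0.501/2.16×10^-6 = 4.07×10^5 → turbulent
ε/D = 0.041/501 = 8.18×10^-5
Haaland: f = 0.01443
h_f = f(L/D)V²/(2g) = 0.01443·(1290/0.501)·1.755²/(2·9.81) = 5.835 m

h_f ≈ 5.83 m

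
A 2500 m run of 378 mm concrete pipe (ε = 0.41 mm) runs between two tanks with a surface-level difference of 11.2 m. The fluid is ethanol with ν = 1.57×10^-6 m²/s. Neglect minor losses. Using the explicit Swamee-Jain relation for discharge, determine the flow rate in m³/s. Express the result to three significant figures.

Swamee-Jain (Type II): Q = -0.965·√(gD⁵h_f/L)·ln[ε/(3.7D) + √(3.17ν²L/(gD³h_f))]
√(gD⁵h_f/L) = √(9.81·0.378⁵·11.2/2500) = 0.01842
ε/(3.7D) = 2.93×10^-4; √(3.17ν²L/(gD³h_f)) = 5.74×10^-5
Q = -0.965·0.01842·ln(3.505×10^-4) = 0.1414 m³/s
Check: V = 1.26 m/s, Re = 3.03×10^5, f = 0.02108, h_f = 11.3 m ≈ 11.2 m ✓

Q ≈ 0.141 m³/s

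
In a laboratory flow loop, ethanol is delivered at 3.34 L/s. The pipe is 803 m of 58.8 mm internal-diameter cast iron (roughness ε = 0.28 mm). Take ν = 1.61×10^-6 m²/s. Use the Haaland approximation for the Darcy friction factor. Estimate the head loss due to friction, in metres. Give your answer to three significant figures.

V = 4Q/(πD²) = 4·0.00334/(π·0.0588²) = 1.230 m/s
Re = VD/ν = 1.230·0.0588/1.61×10^-6 = 4.49×10^4 → turbulent
ε/D = 0.28/58.8 = 0.00476
Haaland: f = 0.03187
h_f = f(L/D)V²/(2g) = 0.03187·(803/0.0588)·1.230²/(2·9.81) = 33.56 m

h_f ≈ 33.6 m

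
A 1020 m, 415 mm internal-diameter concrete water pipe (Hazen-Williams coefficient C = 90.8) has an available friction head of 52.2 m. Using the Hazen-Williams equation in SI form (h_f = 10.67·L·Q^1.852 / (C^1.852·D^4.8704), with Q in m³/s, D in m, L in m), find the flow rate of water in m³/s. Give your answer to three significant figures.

Q ≈ 0.503 m³/s

Rearranging: Q = [h_f·C^1.852·D^4.8704 / (10.67·L)]^(1/1.852)
Q = [52.2·90.8^1.852·0.415^4.8704 / (10.67·1020)]^0.540 = 0.5028 m³/s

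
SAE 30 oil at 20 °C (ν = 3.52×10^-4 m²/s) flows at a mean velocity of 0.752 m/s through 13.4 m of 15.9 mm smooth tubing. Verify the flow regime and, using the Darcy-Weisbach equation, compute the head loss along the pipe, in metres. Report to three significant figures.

h_f ≈ 45.8 m

Re = VD/ν = 0.752·0.01590/3.52×10^-4 = 34.0 → laminar (Re < 2300)
f = 64/Re = 1.884
h_f = f(L/D)V²/(2g) = 1.884·(13.4/0.01590)·0.752²/(2·9.81) = 45.77 m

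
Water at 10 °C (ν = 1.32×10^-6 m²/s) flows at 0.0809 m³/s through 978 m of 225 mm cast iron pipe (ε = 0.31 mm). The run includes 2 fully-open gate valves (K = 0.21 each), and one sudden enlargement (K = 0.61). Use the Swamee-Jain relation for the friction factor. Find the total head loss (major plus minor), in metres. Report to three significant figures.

V = 4Q/(πD²) = 2.035 m/s; V²/2g = 0.2110 m
Re = 3.47×10^5, ε/D = 0.00138 → f = 0.02208 (Swamee-Jain)
Major: h_f = f(L/D)·V²/2g = 0.02208·4347·0.2110 = 20.25 m
Minor: ΣK = 1.03; h_m = ΣK·V²/2g = 0.2173 m
Total H_L = 20.25 + 0.2173 = 20.47 m

H_L ≈ 20.5 m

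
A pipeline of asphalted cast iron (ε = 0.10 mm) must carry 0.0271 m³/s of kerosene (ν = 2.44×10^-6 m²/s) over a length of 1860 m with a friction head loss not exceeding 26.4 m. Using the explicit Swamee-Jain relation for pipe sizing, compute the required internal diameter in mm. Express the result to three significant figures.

D ≈ 158 mm

Swamee-Jain (Type III): D = 0.66·[ε^1.25·(LQ²/(gh_f))^4.75 + ν·Q^9.4·(L/(gh_f))^5.2]^0.04
LQ²/(gh_f) = 0.005274; L/(gh_f) = 7.182
Term 1 = ε^1.25·(…)^4.75 = 1.51×10^-16; Term 2 = ν·Q^9.4·(…)^5.2 = 1.29×10^-16
D = 0.66·(1.51×10^-16 + 1.29×10^-16)^0.04 = 0.1576 m = 158 mm
Check: V = 1.39 m/s, Re = 8.98×10^4, f = 0.02125, h_f = 24.7 m ≈ 26.4 m ✓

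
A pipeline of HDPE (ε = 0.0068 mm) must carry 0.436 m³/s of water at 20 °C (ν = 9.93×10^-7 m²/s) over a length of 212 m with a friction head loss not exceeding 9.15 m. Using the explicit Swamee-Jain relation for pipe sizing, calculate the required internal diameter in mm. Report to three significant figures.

Swamee-Jain (Type III): D = 0.66·[ε^1.25·(LQ²/(gh_f))^4.75 + ν·Q^9.4·(L/(gh_f))^5.2]^0.04
LQ²/(gh_f) = 0.4490; L/(gh_f) = 2.362
Term 1 = ε^1.25·(…)^4.75 = 7.74×10^-9; Term 2 = ν·Q^9.4·(…)^5.2 = 3.54×10^-8
D = 0.66·(7.74×10^-9 + 3.54×10^-8)^0.04 = 0.3349 m = 335 mm
Check: V = 4.95 m/s, Re = 1.67×10^6, f = 0.01131, h_f = 8.94 m ≈ 9.15 m ✓

D ≈ 335 mm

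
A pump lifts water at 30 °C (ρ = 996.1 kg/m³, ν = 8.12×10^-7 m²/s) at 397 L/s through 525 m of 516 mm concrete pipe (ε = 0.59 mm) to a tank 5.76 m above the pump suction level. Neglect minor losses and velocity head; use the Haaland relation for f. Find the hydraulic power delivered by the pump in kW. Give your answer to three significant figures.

V = 4Q/(πD²) = 1.898 m/s; Re = 1.21×10^6; ε/D = 0.00114; f = 0.02053
h_f = f(L/D)V²/2g = 3.838 m
Total head H = z + h_f = 5.76 + 3.838 = 9.598 m
P_hyd = ρgQH = 996.1·9.81·0.397·9.598 = 37.23 kW

P_hyd ≈ 37.2 kW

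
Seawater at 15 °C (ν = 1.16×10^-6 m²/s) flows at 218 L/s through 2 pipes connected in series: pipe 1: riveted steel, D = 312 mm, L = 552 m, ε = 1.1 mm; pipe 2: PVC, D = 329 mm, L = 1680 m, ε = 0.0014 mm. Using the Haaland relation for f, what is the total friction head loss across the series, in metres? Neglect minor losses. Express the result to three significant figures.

Pipe 1: V = 2.851 m/s, Re = 7.67×10^5, ε/D = 0.00353, f = 0.02759, h_1 = f(L/D)V²/2g = 20.23 m
Pipe 2: V = 2.564 m/s, Re = 7.27×10^5, ε/D = 4.26×10^-6, f = 0.01229, h_2 = f(L/D)V²/2g = 21.03 m
Series → Q common, losses add: H = Σh = 41.26 m

H ≈ 41.3 m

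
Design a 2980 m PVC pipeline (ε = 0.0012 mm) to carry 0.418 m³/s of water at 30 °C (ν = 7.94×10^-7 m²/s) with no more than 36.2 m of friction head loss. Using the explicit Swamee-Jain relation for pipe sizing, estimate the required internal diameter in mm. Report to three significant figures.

Swamee-Jain (Type III): D = 0.66·[ε^1.25·(LQ²/(gh_f))^4.75 + ν·Q^9.4·(L/(gh_f))^5.2]^0.04
LQ²/(gh_f) = 1.466; L/(gh_f) = 8.391
Term 1 = ε^1.25·(…)^4.75 = 2.45×10^-7; Term 2 = ν·Q^9.4·(…)^5.2 = 1.39×10^-5
D = 0.66·(2.45×10^-7 + 1.39×10^-5)^0.04 = 0.4222 m = 422 mm
Check: V = 2.99 m/s, Re = 1.59×10^6, f = 0.01085, h_f = 34.8 m ≈ 36.2 m ✓

D ≈ 422 mm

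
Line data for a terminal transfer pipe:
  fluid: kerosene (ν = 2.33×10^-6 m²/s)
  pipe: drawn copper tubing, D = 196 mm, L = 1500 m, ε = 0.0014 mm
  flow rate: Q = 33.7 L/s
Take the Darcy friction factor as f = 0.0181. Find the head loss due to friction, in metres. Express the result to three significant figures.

h_f ≈ 8.81 m

V = 4Q/(πD²) = 4·0.0337/(π·0.196²) = 1.117 m/s
h_f = f(L/D)V²/(2g) = 0.01810·(1500/0.196)·1.117²/(2·9.81) = 8.808 m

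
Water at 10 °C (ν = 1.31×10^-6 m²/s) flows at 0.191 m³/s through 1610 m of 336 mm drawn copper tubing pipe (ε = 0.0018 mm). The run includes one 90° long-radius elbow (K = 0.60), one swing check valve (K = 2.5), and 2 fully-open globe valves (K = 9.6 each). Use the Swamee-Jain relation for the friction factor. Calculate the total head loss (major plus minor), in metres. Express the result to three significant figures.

V = 4Q/(πD²) = 2.154 m/s; V²/2g = 0.2365 m
Re = 5.53×10^5, ε/D = 5.36×10^-6 → f = 0.01295 (Swamee-Jain)
Major: h_f = f(L/D)·V²/2g = 0.01295·4792·0.2365 = 14.68 m
Minor: ΣK = 22.3; h_m = ΣK·V²/2g = 5.274 m
Total H_L = 14.68 + 5.274 = 19.95 m

H_L ≈ 20.0 m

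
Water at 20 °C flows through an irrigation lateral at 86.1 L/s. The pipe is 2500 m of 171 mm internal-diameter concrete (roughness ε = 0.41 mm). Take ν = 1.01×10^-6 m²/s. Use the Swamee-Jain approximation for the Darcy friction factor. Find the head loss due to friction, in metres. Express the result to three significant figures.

h_f ≈ 261 m

V = 4Q/(πD²) = 4·0.0861/(π·0.171²) = 3.749 m/s
Re = VD/ν = 3.749·0.171/1.01×10^-6 = 6.35×10^5 → turbulent
ε/D = 0.41/171 = 0.00240
Swamee-Jain: f = 0.02494
h_f = f(L/D)V²/(2g) = 0.02494·(2500/0.171)·3.749²/(2·9.81) = 261.2 m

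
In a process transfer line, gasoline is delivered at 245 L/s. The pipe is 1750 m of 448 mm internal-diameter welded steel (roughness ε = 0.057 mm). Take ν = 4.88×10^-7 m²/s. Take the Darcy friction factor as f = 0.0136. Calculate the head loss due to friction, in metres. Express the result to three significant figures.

V = 4Q/(πD²) = 4·0.245/(π·0.448²) = 1.554 m/s
h_f = f(L/D)V²/(2g) = 0.01360·(1750/0.448)·1.554²/(2·9.81) = 6.541 m

h_f ≈ 6.54 m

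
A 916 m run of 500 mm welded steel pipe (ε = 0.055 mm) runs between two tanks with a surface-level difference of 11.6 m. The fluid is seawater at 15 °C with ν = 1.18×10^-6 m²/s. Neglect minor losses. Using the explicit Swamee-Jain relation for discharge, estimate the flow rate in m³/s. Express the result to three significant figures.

Q ≈ 0.600 m³/s

Swamee-Jain (Type II): Q = -0.965·√(gD⁵h_f/L)·ln[ε/(3.7D) + √(3.17ν²L/(gD³h_f))]
√(gD⁵h_f/L) = √(9.81·0.500⁵·11.6/916) = 0.06231
ε/(3.7D) = 2.97×10^-5; √(3.17ν²L/(gD³h_f)) = 1.69×10^-5
Q = -0.965·0.06231·ln(4.659×10^-5) = 0.5997 m³/s
Check: V = 3.05 m/s, Re = 1.29×10^6, f = 0.01340, h_f = 11.7 m ≈ 11.6 m ✓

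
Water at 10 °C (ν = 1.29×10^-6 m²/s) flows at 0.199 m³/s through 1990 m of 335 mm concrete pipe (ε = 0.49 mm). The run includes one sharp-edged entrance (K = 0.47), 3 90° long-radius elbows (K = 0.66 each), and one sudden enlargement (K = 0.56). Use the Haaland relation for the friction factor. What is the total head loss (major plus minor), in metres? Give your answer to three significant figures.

V = 4Q/(πD²) = 2.258 m/s; V²/2g = 0.2598 m
Re = 5.86×10^5, ε/D = 0.00146 → f = 0.02197 (Haaland)
Major: h_f = f(L/D)·V²/2g = 0.02197·5940·0.2598 = 33.91 m
Minor: ΣK = 3.01; h_m = ΣK·V²/2g = 0.7820 m
Total H_L = 33.91 + 0.7820 = 34.69 m

H_L ≈ 34.7 m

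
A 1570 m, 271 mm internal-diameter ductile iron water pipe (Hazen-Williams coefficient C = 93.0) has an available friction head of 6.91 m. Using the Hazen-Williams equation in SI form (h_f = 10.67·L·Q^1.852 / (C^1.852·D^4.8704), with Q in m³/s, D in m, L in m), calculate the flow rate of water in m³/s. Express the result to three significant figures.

Rearranging: Q = [h_f·C^1.852·D^4.8704 / (10.67·L)]^(1/1.852)
Q = [6.91·93.0^1.852·0.271^4.8704 / (10.67·1570)]^0.540 = 0.04464 m³/s

Q ≈ 0.0446 m³/s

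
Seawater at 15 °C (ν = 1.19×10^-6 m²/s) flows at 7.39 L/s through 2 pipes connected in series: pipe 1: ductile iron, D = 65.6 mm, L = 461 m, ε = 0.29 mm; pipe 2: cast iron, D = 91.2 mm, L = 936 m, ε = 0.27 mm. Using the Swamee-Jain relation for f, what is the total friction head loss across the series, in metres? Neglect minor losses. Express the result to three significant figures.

H ≈ 70.6 m

Pipe 1: V = 2.186 m/s, Re = 1.21×10^5, ε/D = 0.00442, f = 0.03035, h_1 = f(L/D)V²/2g = 51.96 m
Pipe 2: V = 1.131 m/s, Re = 8.67×10^4, ε/D = 0.00296, f = 0.02783, h_2 = f(L/D)V²/2g = 18.63 m
Series → Q common, losses add: H = Σh = 70.59 m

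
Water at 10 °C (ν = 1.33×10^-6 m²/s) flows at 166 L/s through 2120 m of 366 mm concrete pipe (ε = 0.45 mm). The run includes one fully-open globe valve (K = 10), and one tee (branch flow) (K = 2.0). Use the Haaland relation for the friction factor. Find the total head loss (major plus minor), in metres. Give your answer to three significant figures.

V = 4Q/(πD²) = 1.578 m/s; V²/2g = 0.1269 m
Re = 4.34×10^5, ε/D = 0.00123 → f = 0.02122 (Haaland)
Major: h_f = f(L/D)·V²/2g = 0.02122·5792·0.1269 = 15.60 m
Minor: ΣK = 12.0; h_m = ΣK·V²/2g = 1.523 m
Total H_L = 15.60 + 1.523 = 17.12 m

H_L ≈ 17.1 m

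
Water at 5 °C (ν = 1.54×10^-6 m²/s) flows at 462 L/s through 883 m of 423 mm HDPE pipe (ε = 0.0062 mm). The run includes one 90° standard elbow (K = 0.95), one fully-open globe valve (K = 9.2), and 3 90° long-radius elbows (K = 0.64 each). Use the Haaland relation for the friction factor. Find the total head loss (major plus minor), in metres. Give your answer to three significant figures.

V = 4Q/(πD²) = 3.288 m/s; V²/2g = 0.5509 m
Re = 9.03×10^5, ε/D = 1.47×10^-5 → f = 0.01204 (Haaland)
Major: h_f = f(L/D)·V²/2g = 0.01204·2087·0.5509 = 13.85 m
Minor: ΣK = 12.1; h_m = ΣK·V²/2g = 6.649 m
Total H_L = 13.85 + 6.649 = 20.49 m

H_L ≈ 20.5 m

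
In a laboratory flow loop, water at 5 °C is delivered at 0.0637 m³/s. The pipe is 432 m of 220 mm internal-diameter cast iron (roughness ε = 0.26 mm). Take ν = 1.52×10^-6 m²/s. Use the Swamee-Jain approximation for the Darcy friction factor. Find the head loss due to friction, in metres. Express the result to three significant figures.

V = 4Q/(πD²) = 4·0.0637/(π·0.220²) = 1.676 m/s
Re = VD/ν = 1.676·0.220/1.52×10^-6 = 2.43×10^5 → turbulent
ε/D = 0.26/220 = 0.00118
Swamee-Jain: f = 0.02167
h_f = f(L/D)V²/(2g) = 0.02167·(432/0.220)·1.676²/(2·9.81) = 6.090 m

h_f ≈ 6.09 m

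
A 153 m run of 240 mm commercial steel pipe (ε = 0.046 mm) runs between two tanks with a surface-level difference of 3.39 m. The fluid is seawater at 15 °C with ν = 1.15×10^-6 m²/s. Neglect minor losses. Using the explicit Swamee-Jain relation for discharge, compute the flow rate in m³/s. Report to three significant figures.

Q ≈ 0.118 m³/s

Swamee-Jain (Type II): Q = -0.965·√(gD⁵h_f/L)·ln[ε/(3.7D) + √(3.17ν²L/(gD³h_f))]
√(gD⁵h_f/L) = √(9.81·0.240⁵·3.39/153) = 0.01316
ε/(3.7D) = 5.18×10^-5; √(3.17ν²L/(gD³h_f)) = 3.74×10^-5
Q = -0.965·0.01316·ln(8.915×10^-5) = 0.1184 m³/s
Check: V = 2.62 m/s, Re = 5.46×10^5, f = 0.01532, h_f = 3.41 m ≈ 3.39 m ✓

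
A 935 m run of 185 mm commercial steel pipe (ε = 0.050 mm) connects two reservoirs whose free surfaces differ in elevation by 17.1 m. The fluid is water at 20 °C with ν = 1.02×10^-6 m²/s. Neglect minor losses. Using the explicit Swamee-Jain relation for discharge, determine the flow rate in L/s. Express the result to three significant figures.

Swamee-Jain (Type II): Q = -0.965·√(gD⁵h_f/L)·ln[ε/(3.7D) + √(3.17ν²L/(gD³h_f))]
√(gD⁵h_f/L) = √(9.81·0.185⁵·17.1/935) = 0.006235
ε/(3.7D) = 7.30×10^-5; √(3.17ν²L/(gD³h_f)) = 5.39×10^-5
Q = -0.965·0.006235·ln(1.269×10^-4) = 0.05398 m³/s
Check: V = 2.01 m/s, Re = 3.64×10^5, f = 0.01655, h_f = 17.2 m ≈ 17.1 m ✓

Q ≈ 54.0 L/s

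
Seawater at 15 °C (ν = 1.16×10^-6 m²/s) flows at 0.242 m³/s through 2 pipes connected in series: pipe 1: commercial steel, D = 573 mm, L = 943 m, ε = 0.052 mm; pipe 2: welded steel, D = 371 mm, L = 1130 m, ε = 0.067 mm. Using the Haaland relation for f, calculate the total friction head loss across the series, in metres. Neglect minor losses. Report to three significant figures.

H ≈ 12.5 m

Pipe 1: V = 0.9385 m/s, Re = 4.64×10^5, ε/D = 9.08×10^-5, f = 0.01429, h_1 = f(L/D)V²/2g = 1.056 m
Pipe 2: V = 2.239 m/s, Re = 7.16×10^5, ε/D = 1.81×10^-4, f = 0.01468, h_2 = f(L/D)V²/2g = 11.42 m
Series → Q common, losses add: H = Σh = 12.48 m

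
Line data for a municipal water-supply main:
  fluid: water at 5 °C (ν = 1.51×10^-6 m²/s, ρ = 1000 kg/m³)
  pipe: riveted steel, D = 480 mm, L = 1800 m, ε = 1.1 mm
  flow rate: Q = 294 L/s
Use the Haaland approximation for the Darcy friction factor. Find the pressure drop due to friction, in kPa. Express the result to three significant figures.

Δp ≈ 122 kPa

V = 4Q/(πD²) = 4·0.294/(π·0.480²) = 1.625 m/s
Re = VD/ν = 1.625·0.480/1.51×10^-6 = 5.16×10^5 → turbulent
ε/D = 1.1/480 = 0.00229
Haaland: f = 0.02462
h_f = f(L/D)V²/(2g) = 0.02462·(1800/0.480)·1.625²/(2·9.81) = 12.42 m
Δp = ρg·h_f = 1000·9.81·12.42 = 121.9 kPa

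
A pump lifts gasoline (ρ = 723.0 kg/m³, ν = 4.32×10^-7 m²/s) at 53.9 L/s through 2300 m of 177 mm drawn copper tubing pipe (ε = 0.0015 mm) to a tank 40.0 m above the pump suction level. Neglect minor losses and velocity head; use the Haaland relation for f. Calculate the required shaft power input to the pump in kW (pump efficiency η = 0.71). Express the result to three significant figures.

P_shaft ≈ 42.0 kW

V = 4Q/(πD²) = 2.191 m/s; Re = 8.98×10^5; ε/D = 8.47×10^-6; f = 0.01194
h_f = f(L/D)V²/2g = 37.95 m
Total head H = z + h_f = 40.0 + 37.95 = 77.95 m
P_hyd = ρgQH = 723.0·9.81·0.0539·77.95 = 29.80 kW
P_shaft = P_hyd/η = 29.80/0.71 = 41.97 kW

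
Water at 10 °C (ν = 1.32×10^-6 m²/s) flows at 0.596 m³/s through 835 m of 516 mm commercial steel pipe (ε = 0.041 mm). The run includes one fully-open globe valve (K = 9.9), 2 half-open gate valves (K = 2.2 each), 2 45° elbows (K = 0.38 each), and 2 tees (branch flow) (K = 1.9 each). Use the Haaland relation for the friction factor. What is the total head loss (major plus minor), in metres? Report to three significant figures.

V = 4Q/(πD²) = 2.850 m/s; V²/2g = 0.4140 m
Re = 1.11×10^6, ε/D = 7.95×10^-5 → f = 0.01289 (Haaland)
Major: h_f = f(L/D)·V²/2g = 0.01289·1618·0.4140 = 8.635 m
Minor: ΣK = 18.9; h_m = ΣK·V²/2g = 7.808 m
Total H_L = 8.635 + 7.808 = 16.44 m

H_L ≈ 16.4 m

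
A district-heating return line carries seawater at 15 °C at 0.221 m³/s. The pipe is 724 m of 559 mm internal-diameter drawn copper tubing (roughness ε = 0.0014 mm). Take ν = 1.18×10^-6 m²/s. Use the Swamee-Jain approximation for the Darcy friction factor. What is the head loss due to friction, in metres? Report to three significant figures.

V = 4Q/(πD²) = 4·0.221/(π·0.559²) = 0.9005 m/s
Re = VD/ν = 0.9005·0.559/1.18×10^-6 = 4.27×10^5 → turbulent
ε/D = 0.0014/559 = 2.50×10^-6
Swamee-Jain: f = 0.01351
h_f = f(L/D)V²/(2g) = 0.01351·(724/0.559)·0.9005²/(2·9.81) = 0.7230 m

h_f ≈ 0.723 m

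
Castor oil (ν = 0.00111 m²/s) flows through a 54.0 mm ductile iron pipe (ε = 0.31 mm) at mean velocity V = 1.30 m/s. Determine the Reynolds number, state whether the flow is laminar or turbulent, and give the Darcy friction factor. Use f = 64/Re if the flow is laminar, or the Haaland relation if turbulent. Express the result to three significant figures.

Re = VD/ν = 1.300·0.0540/0.00111 = 63.2
Re < 2300 → laminar → f = 64/Re = 1.012

Re ≈ 63.2; laminar; f = 64/Re ≈ 1.01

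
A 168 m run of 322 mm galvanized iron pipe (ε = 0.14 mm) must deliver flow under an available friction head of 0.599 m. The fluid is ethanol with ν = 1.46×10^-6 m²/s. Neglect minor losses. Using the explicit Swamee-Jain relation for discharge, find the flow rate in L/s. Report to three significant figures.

Swamee-Jain (Type II): Q = -0.965·√(gD⁵h_f/L)·ln[ε/(3.7D) + √(3.17ν²L/(gD³h_f))]
√(gD⁵h_f/L) = √(9.81·0.322⁵·0.599/168) = 0.01100
ε/(3.7D) = 1.18×10^-4; √(3.17ν²L/(gD³h_f)) = 7.61×10^-5
Q = -0.965·0.01100·ln(1.936×10^-4) = 0.09079 m³/s
Check: V = 1.11 m/s, Re = 2.46×10^5, f = 0.01823, h_f = 0.603 m ≈ 0.599 m ✓

Q ≈ 90.8 L/s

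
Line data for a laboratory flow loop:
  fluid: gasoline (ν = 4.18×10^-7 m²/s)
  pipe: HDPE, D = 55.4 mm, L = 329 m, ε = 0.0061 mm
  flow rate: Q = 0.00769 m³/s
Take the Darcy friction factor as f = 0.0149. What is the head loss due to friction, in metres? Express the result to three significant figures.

V = 4Q/(πD²) = 4·0.00769/(π·0.0554²) = 3.190 m/s
h_f = f(L/D)V²/(2g) = 0.01490·(329/0.0554)·3.190²/(2·9.81) = 45.90 m

h_f ≈ 45.9 m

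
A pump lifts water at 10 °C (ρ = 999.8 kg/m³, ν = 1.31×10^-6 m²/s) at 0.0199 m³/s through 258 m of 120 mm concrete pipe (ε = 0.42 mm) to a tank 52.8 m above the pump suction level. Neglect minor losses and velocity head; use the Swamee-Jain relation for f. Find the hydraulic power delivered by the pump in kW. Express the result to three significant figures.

P_hyd ≈ 12.2 kW

V = 4Q/(πD²) = 1.760 m/s; Re = 1.61×10^5; ε/D = 0.00350; f = 0.02828
h_f = f(L/D)V²/2g = 9.596 m
Total head H = z + h_f = 52.8 + 9.596 = 62.40 m
P_hyd = ρgQH = 999.8·9.81·0.0199·62.40 = 12.18 kW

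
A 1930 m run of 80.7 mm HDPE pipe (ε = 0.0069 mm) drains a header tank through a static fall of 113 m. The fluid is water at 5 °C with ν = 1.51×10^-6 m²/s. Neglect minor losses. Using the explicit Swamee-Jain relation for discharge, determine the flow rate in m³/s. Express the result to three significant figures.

Q ≈ 0.0117 m³/s

Swamee-Jain (Type II): Q = -0.965·√(gD⁵h_f/L)·ln[ε/(3.7D) + √(3.17ν²L/(gD³h_f))]
√(gD⁵h_f/L) = √(9.81·0.0807⁵·113/1930) = 0.001402
ε/(3.7D) = 2.31×10^-5; √(3.17ν²L/(gD³h_f)) = 1.55×10^-4
Q = -0.965·0.001402·ln(1.778×10^-4) = 0.01168 m³/s
Check: V = 2.28 m/s, Re = 1.22×10^5, f = 0.01771, h_f = 113 m ≈ 113 m ✓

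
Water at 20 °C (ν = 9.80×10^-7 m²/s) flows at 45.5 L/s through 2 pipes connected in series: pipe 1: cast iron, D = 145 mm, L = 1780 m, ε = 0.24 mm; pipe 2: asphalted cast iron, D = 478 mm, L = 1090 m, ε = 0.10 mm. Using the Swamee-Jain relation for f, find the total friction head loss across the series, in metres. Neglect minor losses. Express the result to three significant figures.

Pipe 1: V = 2.755 m/s, Re = 4.08×10^5, ε/D = 0.00166, f = 0.02293, h_1 = f(L/D)V²/2g = 108.9 m
Pipe 2: V = 0.2536 m/s, Re = 1.24×10^5, ε/D = 2.09×10^-4, f = 0.01841, h_2 = f(L/D)V²/2g = 0.1375 m
Series → Q common, losses add: H = Σh = 109.0 m

H ≈ 109 m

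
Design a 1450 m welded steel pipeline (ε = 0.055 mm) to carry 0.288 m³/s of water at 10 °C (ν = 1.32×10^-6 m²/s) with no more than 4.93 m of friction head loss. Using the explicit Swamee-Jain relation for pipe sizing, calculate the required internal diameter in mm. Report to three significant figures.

D ≈ 498 mm

Swamee-Jain (Type III): D = 0.66·[ε^1.25·(LQ²/(gh_f))^4.75 + ν·Q^9.4·(L/(gh_f))^5.2]^0.04
LQ²/(gh_f) = 2.487; L/(gh_f) = 29.98
Term 1 = ε^1.25·(…)^4.75 = 3.59×10^-4; Term 2 = ν·Q^9.4·(…)^5.2 = 5.23×10^-4
D = 0.66·(3.59×10^-4 + 5.23×10^-4)^0.04 = 0.4981 m = 498 mm
Check: V = 1.48 m/s, Re = 5.58×10^5, f = 0.01442, h_f = 4.67 m ≈ 4.93 m ✓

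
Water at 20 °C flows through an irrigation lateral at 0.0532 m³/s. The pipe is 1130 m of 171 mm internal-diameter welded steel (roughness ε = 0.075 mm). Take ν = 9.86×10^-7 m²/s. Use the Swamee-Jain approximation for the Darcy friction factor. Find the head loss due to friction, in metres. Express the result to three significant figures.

h_f ≈ 31.8 m

V = 4Q/(πD²) = 4·0.0532/(π·0.171²) = 2.316 m/s
Re = VD/ν = 2.316·0.171/9.86×10^-7 = 4.02×10^5 → turbulent
ε/D = 0.075/171 = 4.39×10^-4
Swamee-Jain: f = 0.01760
h_f = f(L/D)V²/(2g) = 0.01760·(1130/0.171)·2.316²/(2·9.81) = 31.82 m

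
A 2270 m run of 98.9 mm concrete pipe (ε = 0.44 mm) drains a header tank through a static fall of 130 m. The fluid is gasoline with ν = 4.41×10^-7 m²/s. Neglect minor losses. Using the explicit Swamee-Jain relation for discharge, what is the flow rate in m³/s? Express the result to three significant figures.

Swamee-Jain (Type II): Q = -0.965·√(gD⁵h_f/L)·ln[ε/(3.7D) + √(3.17ν²L/(gD³h_f))]
√(gD⁵h_f/L) = √(9.81·0.0989⁵·130/2270) = 0.002306
ε/(3.7D) = 0.00120; √(3.17ν²L/(gD³h_f)) = 3.37×10^-5
Q = -0.965·0.002306·ln(0.001236) = 0.01490 m³/s
Check: V = 1.94 m/s, Re = 4.35×10^5, f = 0.02967, h_f = 131 m ≈ 130 m ✓

Q ≈ 0.0149 m³/s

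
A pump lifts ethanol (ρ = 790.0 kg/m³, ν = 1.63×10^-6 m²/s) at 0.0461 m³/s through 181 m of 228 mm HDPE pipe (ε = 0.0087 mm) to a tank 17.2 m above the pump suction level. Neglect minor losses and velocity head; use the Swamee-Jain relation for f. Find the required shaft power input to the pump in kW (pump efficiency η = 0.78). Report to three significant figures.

V = 4Q/(πD²) = 1.129 m/s; Re = 1.58×10^5; ε/D = 3.82×10^-5; f = 0.01657
h_f = f(L/D)V²/2g = 0.8549 m
Total head H = z + h_f = 17.2 + 0.8549 = 18.05 m
P_hyd = ρgQH = 790.0·9.81·0.0461·18.05 = 6.450 kW
P_shaft = P_hyd/η = 6.450/0.78 = 8.270 kW

P_shaft ≈ 8.27 kW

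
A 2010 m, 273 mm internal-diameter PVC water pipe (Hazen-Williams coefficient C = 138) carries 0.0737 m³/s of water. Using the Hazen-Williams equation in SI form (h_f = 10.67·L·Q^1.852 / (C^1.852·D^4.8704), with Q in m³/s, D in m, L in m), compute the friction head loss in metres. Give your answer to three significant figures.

h_f ≈ 10.4 m

h_f = 10.67·2010·0.0737^1.852 / (138^1.852·0.273^4.8704) = 10.40 m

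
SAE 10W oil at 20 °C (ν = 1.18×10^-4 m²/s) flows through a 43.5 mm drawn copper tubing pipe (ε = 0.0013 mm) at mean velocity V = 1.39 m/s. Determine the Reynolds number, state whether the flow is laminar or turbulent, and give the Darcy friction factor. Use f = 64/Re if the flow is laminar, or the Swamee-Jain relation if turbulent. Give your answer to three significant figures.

Re = VD/ν = 1.390·0.0435/1.18×10^-4 = 512
Re < 2300 → laminar → f = 64/Re = 0.1249

Re ≈ 512; laminar; f = 64/Re ≈ 0.125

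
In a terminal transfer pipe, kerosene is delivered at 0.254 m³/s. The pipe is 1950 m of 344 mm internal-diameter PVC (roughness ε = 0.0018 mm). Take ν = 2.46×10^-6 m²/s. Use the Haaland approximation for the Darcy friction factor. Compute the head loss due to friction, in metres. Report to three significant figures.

h_f ≈ 29.7 m

V = 4Q/(πD²) = 4·0.254/(π·0.344²) = 2.733 m/s
Re = VD/ν = 2.733·0.344/2.46×10^-6 = 3.82×10^5 → turbulent
ε/D = 0.0018/344 = 5.23×10^-6
Haaland: f = 0.01376
h_f = f(L/D)V²/(2g) = 0.01376·(1950/0.344)·2.733²/(2·9.81) = 29.70 m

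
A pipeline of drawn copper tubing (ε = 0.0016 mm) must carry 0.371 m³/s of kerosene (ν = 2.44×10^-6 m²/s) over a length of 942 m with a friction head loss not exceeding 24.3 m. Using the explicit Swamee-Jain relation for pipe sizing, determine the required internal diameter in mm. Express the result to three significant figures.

D ≈ 361 mm

Swamee-Jain (Type III): D = 0.66·[ε^1.25·(LQ²/(gh_f))^4.75 + ν·Q^9.4·(L/(gh_f))^5.2]^0.04
LQ²/(gh_f) = 0.5439; L/(gh_f) = 3.952
Term 1 = ε^1.25·(…)^4.75 = 3.15×10^-9; Term 2 = ν·Q^9.4·(…)^5.2 = 2.77×10^-7
D = 0.66·(3.15×10^-9 + 2.77×10^-7)^0.04 = 0.3610 m = 361 mm
Check: V = 3.63 m/s, Re = 5.36×10^5, f = 0.01300, h_f = 22.7 m ≈ 24.3 m ✓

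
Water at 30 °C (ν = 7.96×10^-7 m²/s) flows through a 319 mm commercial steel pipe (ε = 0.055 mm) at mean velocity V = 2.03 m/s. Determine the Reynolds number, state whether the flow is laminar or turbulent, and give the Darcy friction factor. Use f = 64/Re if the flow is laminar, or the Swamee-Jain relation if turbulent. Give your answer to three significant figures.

Re = VD/ν = 2.030·0.319/7.96×10^-7 = 8.14×10^5
Re > 4000 → turbulent; ε/D = 1.72×10^-4
Swamee-Jain: f = 0.01466

Re ≈ 8.14×10^5; turbulent; f ≈ 0.0147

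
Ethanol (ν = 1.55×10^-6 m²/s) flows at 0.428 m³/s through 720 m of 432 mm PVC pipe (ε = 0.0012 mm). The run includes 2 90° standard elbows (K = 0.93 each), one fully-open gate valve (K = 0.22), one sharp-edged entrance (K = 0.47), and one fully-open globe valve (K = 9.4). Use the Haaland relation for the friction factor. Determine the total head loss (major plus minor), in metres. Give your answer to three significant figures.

H_L ≈ 13.9 m

V = 4Q/(πD²) = 2.920 m/s; V²/2g = 0.4346 m
Re = 8.14×10^5, ε/D = 2.78×10^-6 → f = 0.01204 (Haaland)
Major: h_f = f(L/D)·V²/2g = 0.01204·1667·0.4346 = 8.719 m
Minor: ΣK = 12.0; h_m = ΣK·V²/2g = 5.193 m
Total H_L = 8.719 + 5.193 = 13.91 m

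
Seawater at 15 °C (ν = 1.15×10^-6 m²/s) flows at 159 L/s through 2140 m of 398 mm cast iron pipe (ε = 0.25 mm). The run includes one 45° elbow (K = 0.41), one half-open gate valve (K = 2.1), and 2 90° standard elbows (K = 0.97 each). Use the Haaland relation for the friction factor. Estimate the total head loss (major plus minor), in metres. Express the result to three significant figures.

V = 4Q/(πD²) = 1.278 m/s; V²/2g = 0.08325 m
Re = 4.42×10^5, ε/D = 6.28×10^-4 → f = 0.01843 (Haaland)
Major: h_f = f(L/D)·V²/2g = 0.01843·5377·0.08325 = 8.251 m
Minor: ΣK = 4.45; h_m = ΣK·V²/2g = 0.3705 m
Total H_L = 8.251 + 0.3705 = 8.622 m

H_L ≈ 8.62 m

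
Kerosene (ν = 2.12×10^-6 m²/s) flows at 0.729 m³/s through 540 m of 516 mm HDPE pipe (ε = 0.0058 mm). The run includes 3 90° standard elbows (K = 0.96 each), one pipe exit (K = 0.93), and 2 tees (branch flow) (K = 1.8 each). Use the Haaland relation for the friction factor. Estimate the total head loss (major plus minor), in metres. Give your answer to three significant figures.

H_L ≈ 12.4 m

V = 4Q/(πD²) = 3.486 m/s; V²/2g = 0.6194 m
Re = 8.49×10^5, ε/D = 1.12×10^-5 → f = 0.01210 (Haaland)
Major: h_f = f(L/D)·V²/2g = 0.01210·1047·0.6194 = 7.841 m
Minor: ΣK = 7.41; h_m = ΣK·V²/2g = 4.590 m
Total H_L = 7.841 + 4.590 = 12.43 m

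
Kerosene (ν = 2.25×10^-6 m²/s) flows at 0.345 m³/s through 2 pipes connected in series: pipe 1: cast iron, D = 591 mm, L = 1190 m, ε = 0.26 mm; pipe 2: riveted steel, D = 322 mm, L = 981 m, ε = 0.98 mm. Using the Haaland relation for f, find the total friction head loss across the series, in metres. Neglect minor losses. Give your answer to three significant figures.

H ≈ 76.8 m

Pipe 1: V = 1.258 m/s, Re = 3.30×10^5, ε/D = 4.40×10^-4, f = 0.01760, h_1 = f(L/D)V²/2g = 2.857 m
Pipe 2: V = 4.237 m/s, Re = 6.06×10^5, ε/D = 0.00304, f = 0.02652, h_2 = f(L/D)V²/2g = 73.92 m
Series → Q common, losses add: H = Σh = 76.78 m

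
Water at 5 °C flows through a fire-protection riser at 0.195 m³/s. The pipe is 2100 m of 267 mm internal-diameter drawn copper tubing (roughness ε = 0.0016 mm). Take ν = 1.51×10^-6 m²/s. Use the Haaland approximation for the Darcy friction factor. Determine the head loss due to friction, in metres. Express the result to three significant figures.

h_f ≈ 61.6 m

V = 4Q/(πD²) = 4·0.195/(π·0.267²) = 3.483 m/s
Re = VD/ν = 3.483·0.267/1.51×10^-6 = 6.16×10^5 → turbulent
ε/D = 0.0016/267 = 5.99×10^-6
Haaland: f = 0.01267
h_f = f(L/D)V²/(2g) = 0.01267·(2100/0.267)·3.483²/(2·9.81) = 61.59 m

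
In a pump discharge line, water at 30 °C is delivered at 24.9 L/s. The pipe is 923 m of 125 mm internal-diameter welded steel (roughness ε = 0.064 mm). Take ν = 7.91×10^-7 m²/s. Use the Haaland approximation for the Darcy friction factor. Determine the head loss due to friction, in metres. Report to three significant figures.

h_f ≈ 28.0 m

V = 4Q/(πD²) = 4·0.0249/(π·0.125²) = 2.029 m/s
Re = VD/ν = 2.029·0.125/7.91×10^-7 = 3.21×10^5 → turbulent
ε/D = 0.064/125 = 5.12×10^-4
Haaland: f = 0.01807
h_f = f(L/D)V²/(2g) = 0.01807·(923/0.125)·2.029²/(2·9.81) = 27.99 m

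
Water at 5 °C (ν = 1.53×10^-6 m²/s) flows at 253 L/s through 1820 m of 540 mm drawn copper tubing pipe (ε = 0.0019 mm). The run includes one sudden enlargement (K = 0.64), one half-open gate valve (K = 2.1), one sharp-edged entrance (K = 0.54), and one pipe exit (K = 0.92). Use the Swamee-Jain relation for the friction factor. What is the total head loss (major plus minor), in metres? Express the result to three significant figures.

H_L ≈ 3.14 m

V = 4Q/(πD²) = 1.105 m/s; V²/2g = 0.06220 m
Re = 3.90×10^5, ε/D = 3.52×10^-6 → f = 0.01374 (Swamee-Jain)
Major: h_f = f(L/D)·V²/2g = 0.01374·3370·0.06220 = 2.881 m
Minor: ΣK = 4.20; h_m = ΣK·V²/2g = 0.2612 m
Total H_L = 2.881 + 0.2612 = 3.142 m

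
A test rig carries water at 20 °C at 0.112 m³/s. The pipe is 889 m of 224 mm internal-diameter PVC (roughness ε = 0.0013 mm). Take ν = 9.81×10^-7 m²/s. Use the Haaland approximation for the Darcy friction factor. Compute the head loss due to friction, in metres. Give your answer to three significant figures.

V = 4Q/(πD²) = 4·0.112/(π·0.224²) = 2.842 m/s
Re = VD/ν = 2.842·0.224/9.81×10^-7 = 6.49×10^5 → turbulent
ε/D = 0.0013/224 = 5.80×10^-6
Haaland: f = 0.01255
h_f = f(L/D)V²/(2g) = 0.01255·(889/0.224)·2.842²/(2·9.81) = 20.51 m

h_f ≈ 20.5 m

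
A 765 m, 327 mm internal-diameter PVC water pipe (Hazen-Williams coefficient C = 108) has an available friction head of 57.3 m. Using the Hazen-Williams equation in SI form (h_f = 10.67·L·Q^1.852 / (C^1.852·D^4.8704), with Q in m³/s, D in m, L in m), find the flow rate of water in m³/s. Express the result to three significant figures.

Q ≈ 0.393 m³/s

Rearranging: Q = [h_f·C^1.852·D^4.8704 / (10.67·L)]^(1/1.852)
Q = [57.3·108^1.852·0.327^4.8704 / (10.67·765)]^0.540 = 0.3925 m³/s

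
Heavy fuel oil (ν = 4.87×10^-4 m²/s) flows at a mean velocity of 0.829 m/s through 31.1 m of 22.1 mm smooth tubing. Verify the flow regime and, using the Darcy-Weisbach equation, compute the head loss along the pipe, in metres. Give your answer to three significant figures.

h_f ≈ 83.9 m

Re = VD/ν = 0.829·0.02210/4.87×10^-4 = 37.6 → laminar (Re < 2300)
f = 64/Re = 1.701
h_f = f(L/D)V²/(2g) = 1.701·(31.1/0.02210)·0.829²/(2·9.81) = 83.86 m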